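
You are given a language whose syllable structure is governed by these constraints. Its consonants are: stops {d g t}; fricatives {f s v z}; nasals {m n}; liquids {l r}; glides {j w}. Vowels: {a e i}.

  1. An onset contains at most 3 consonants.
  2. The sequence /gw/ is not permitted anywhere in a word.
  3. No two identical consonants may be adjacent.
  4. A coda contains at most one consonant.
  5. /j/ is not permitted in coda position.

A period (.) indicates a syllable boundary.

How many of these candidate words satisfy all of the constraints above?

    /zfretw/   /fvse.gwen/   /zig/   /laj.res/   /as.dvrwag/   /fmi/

/zfretw/ — violates constraint 4: syllable 1 coda /tw/ has 2 consonants (> 1) → phonotactically illegal
/fvse.gwen/ — violates constraint 2: contains banned sequence /gw/ → phonotactically illegal
/zig/ — σ1 onset /z/, coda /g/ ok → phonotactically legal
/laj.res/ — violates constraint 5: syllable 1 coda contains /j/ → phonotactically illegal
/as.dvrwag/ — violates constraint 1: syllable 2 onset /dvrw/ has 4 consonants (> 3) → phonotactically illegal
/fmi/ — σ1 onset /fm/ (2C), coda /∅/ ok → phonotactically legal
Phonotactically legal: /zig/, /fmi/ → 2.

2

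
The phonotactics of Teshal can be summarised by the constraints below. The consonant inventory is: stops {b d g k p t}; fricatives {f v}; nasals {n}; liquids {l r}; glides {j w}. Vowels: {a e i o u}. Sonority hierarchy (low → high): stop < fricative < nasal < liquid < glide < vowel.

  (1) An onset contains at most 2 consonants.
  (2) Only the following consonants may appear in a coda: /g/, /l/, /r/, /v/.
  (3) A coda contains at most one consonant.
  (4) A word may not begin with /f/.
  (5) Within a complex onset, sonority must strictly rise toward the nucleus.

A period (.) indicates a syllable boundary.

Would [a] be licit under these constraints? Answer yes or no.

yes

[a] — σ1 onset /∅/, coda /∅/ ok → licit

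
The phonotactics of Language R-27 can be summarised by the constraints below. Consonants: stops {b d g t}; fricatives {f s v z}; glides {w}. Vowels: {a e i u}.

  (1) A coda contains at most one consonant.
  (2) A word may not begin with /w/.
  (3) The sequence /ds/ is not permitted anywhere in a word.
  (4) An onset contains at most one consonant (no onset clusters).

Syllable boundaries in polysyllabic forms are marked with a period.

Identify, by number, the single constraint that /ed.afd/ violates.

1

/ed.afd/: syllable 2 coda /fd/ has 2 consonants (> 1).
This is a violation of constraint 1: "A coda contains at most one consonant."
The remaining constraints (2, 3, 4) are satisfied.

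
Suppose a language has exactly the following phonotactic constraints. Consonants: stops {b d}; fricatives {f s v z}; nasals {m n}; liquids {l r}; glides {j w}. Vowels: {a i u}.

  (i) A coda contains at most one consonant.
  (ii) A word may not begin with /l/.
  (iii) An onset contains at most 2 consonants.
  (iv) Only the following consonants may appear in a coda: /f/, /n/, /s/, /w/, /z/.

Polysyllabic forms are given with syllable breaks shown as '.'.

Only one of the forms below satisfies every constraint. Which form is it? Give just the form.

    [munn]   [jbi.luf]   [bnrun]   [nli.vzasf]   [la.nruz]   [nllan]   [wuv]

[munn] — violates constraint (i): syllable 1 coda /nn/ has 2 consonants (> 1) → not permitted
[jbi.luf] — σ1 onset /jb/ (2C), coda /∅/ ok; σ2 onset /l/, coda /f/ ok → permitted
[bnrun] — violates constraint (iii): syllable 1 onset /bnr/ has 3 consonants (> 2) → not permitted
[nli.vzasf] — violates constraint (i): syllable 2 coda /sf/ has 2 consonants (> 1) → not permitted
[la.nruz] — violates constraint (ii): word begins with /l/ → not permitted
[nllan] — violates constraint (iii): syllable 1 onset /nll/ has 3 consonants (> 2) → not permitted
[wuv] — violates constraint (iv): syllable 1 coda contains /v/, which is not a licensed coda consonant → not permitted

[jbi.luf]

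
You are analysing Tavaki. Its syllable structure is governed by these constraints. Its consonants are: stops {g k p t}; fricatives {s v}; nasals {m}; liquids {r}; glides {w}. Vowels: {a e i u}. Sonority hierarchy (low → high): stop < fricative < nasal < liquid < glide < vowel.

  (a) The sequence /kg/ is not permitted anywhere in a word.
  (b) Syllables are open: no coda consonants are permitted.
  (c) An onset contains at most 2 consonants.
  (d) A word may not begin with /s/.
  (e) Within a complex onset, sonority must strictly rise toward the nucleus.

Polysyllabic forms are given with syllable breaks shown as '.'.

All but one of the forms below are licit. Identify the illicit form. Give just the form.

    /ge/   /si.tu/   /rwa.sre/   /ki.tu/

/ge/ — σ1 onset /g/, coda /∅/ ok → licit
/si.tu/ — violates constraint (d): word begins with /s/ → illicit
/rwa.sre/ — σ1 onset /rw/ (4→5 rises), coda /∅/ ok; σ2 onset /sr/ (2→4 rises), coda /∅/ ok → licit
/ki.tu/ — σ1 onset /k/, coda /∅/ ok; σ2 onset /t/, coda /∅/ ok → licit

/si.tu/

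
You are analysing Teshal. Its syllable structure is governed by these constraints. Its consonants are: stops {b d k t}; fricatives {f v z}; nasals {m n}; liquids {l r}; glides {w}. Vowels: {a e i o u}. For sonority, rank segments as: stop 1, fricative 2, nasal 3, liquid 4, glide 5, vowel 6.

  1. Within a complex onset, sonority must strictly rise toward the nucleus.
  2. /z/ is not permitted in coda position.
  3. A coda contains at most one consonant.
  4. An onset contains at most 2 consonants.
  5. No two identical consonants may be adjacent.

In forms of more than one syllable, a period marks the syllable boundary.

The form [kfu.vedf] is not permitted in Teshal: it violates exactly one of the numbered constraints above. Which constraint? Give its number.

[kfu.vedf]: syllable 2 coda /df/ has 2 consonants (> 1).
This is a violation of constraint 3: "A coda contains at most one consonant."
The remaining constraints (1, 2, 4, 5) are satisfied.

3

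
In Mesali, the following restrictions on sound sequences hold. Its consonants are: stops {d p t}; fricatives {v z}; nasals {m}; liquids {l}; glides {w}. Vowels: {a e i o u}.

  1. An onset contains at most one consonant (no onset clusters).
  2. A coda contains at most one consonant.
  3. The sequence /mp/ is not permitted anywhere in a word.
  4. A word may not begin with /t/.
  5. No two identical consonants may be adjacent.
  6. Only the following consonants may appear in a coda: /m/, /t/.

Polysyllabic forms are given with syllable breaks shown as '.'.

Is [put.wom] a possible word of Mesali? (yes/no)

yes

[put.wom] — σ1 onset /p/, coda /t/ ok; σ2 onset /w/, coda /m/ ok → well-formed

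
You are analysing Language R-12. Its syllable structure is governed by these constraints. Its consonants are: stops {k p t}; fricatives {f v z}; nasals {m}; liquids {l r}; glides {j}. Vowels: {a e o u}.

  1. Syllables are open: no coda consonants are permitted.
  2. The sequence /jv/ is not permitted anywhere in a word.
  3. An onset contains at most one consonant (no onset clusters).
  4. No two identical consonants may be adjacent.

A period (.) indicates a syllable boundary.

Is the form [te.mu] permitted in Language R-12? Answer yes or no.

[te.mu] — σ1 onset /t/, coda /∅/ ok; σ2 onset /m/, coda /∅/ ok → permitted

yes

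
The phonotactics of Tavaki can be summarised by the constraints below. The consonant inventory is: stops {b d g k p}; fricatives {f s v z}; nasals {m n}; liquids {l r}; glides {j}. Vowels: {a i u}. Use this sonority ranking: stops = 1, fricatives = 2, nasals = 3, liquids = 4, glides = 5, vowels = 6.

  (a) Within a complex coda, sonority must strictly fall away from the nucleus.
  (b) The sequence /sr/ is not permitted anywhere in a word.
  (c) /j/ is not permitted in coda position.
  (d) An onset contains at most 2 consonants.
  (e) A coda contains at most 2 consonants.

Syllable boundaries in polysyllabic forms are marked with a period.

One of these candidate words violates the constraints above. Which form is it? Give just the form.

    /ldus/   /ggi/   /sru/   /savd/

/ldus/ — σ1 onset /ld/ (2C), coda /s/ ok → permitted
/ggi/ — σ1 onset /gg/ (2C), coda /∅/ ok → permitted
/sru/ — violates constraint (b): contains banned sequence /sr/ → not permitted
/savd/ — σ1 onset /s/, coda /vd/ (2→1 falls) ok → permitted

/sru/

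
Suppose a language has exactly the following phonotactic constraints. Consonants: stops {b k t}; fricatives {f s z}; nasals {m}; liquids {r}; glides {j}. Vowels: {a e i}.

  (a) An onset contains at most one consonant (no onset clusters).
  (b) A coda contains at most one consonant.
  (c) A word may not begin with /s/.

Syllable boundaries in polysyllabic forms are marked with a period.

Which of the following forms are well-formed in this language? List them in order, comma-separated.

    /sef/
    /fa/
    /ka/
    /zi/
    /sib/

/fa/, /ka/, /zi/

/sef/ — violates constraint (c): word begins with /s/ → ill-formed
/fa/ — σ1 onset /f/, coda /∅/ ok → well-formed
/ka/ — σ1 onset /k/, coda /∅/ ok → well-formed
/zi/ — σ1 onset /z/, coda /∅/ ok → well-formed
/sib/ — violates constraint (c): word begins with /s/ → ill-formed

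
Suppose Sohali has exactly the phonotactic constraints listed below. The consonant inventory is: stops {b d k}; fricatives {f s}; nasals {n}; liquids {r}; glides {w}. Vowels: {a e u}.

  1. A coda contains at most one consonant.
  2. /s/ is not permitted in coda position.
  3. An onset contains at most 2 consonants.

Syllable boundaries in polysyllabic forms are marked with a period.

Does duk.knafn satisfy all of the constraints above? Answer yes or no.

no

duk.knafn — violates constraint 1: syllable 2 coda /fn/ has 2 consonants (> 1) → not permitted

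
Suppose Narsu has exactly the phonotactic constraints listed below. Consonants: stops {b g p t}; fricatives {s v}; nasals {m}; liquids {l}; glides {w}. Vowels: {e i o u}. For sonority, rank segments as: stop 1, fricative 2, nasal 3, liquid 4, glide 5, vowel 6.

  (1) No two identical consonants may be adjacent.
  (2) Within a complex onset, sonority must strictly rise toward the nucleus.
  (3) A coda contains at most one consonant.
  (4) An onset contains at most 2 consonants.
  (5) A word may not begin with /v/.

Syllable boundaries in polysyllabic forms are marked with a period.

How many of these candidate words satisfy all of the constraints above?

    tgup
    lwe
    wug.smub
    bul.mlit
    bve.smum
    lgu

4

tgup — violates constraint 2: syllable 1 onset /tg/: /t/ (stop, 1) → /g/ (stop, 1) does not rise → illicit
lwe — σ1 onset /lw/ (4→5 rises), coda /∅/ ok → licit
wug.smub — σ1 onset /w/, coda /g/ ok; σ2 onset /sm/ (2→3 rises), coda /b/ ok → licit
bul.mlit — σ1 onset /b/, coda /l/ ok; σ2 onset /ml/ (3→4 rises), coda /t/ ok → licit
bve.smum — σ1 onset /bv/ (1→2 rises), coda /∅/ ok; σ2 onset /sm/ (2→3 rises), coda /m/ ok → licit
lgu — violates constraint 2: syllable 1 onset /lg/: /l/ (liquid, 4) → /g/ (stop, 1) does not rise → illicit
Licit: lwe, wug.smub, bul.mlit, bve.smum → 4.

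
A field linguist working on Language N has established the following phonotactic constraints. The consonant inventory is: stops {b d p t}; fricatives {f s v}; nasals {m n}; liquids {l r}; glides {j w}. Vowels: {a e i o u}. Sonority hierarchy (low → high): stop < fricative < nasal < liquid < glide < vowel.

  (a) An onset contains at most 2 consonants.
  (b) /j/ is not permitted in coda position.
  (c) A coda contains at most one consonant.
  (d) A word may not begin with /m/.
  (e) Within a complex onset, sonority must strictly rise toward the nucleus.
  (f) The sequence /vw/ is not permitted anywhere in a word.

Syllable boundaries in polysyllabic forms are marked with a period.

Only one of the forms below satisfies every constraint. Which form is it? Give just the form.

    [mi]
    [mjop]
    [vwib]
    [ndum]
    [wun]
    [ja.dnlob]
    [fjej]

[mi] — violates constraint (d): word begins with /m/ → phonotactically illegal
[mjop] — violates constraint (d): word begins with /m/ → phonotactically illegal
[vwib] — violates constraint (f): contains banned sequence /vw/ → phonotactically illegal
[ndum] — violates constraint (e): syllable 1 onset /nd/: /n/ (nasal, 3) → /d/ (stop, 1) does not rise → phonotactically illegal
[wun] — σ1 onset /w/, coda /n/ ok → phonotactically legal
[ja.dnlob] — violates constraint (a): syllable 2 onset /dnl/ has 3 consonants (> 2) → phonotactically illegal
[fjej] — violates constraint (b): syllable 1 coda contains /j/ → phonotactically illegal

[wun]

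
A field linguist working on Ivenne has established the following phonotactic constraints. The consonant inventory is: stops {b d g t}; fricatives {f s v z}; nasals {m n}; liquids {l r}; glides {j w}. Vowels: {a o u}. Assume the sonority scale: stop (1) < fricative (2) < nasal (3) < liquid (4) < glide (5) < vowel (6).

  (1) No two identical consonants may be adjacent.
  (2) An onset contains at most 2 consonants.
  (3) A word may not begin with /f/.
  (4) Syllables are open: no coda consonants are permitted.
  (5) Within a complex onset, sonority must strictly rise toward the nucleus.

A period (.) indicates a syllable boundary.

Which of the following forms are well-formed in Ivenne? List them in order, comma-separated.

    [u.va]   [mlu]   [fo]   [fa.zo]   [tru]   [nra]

[u.va] — σ1 onset /∅/, coda /∅/ ok; σ2 onset /v/, coda /∅/ ok → well-formed
[mlu] — σ1 onset /ml/ (3→4 rises), coda /∅/ ok → well-formed
[fo] — violates constraint 3: word begins with /f/ → ill-formed
[fa.zo] — violates constraint 3: word begins with /f/ → ill-formed
[tru] — σ1 onset /tr/ (1→4 rises), coda /∅/ ok → well-formed
[nra] — σ1 onset /nr/ (3→4 rises), coda /∅/ ok → well-formed

[u.va], [mlu], [tru], [nra]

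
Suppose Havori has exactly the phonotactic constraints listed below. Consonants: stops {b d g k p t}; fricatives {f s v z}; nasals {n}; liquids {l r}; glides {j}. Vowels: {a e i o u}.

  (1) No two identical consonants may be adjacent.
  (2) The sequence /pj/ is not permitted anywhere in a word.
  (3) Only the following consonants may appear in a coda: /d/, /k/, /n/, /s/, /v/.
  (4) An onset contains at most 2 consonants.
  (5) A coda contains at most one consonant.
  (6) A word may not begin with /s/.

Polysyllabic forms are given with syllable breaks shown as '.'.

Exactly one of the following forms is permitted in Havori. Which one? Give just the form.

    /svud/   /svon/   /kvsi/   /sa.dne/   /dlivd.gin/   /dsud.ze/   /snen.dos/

/dsud.ze/

/svud/ — violates constraint 6: word begins with /s/ → not permitted
/svon/ — violates constraint 6: word begins with /s/ → not permitted
/kvsi/ — violates constraint 4: syllable 1 onset /kvs/ has 3 consonants (> 2) → not permitted
/sa.dne/ — violates constraint 6: word begins with /s/ → not permitted
/dlivd.gin/ — violates constraint 5: syllable 1 coda /vd/ has 2 consonants (> 1) → not permitted
/dsud.ze/ — σ1 onset /ds/ (2C), coda /d/ ok; σ2 onset /z/, coda /∅/ ok → permitted
/snen.dos/ — violates constraint 6: word begins with /s/ → not permitted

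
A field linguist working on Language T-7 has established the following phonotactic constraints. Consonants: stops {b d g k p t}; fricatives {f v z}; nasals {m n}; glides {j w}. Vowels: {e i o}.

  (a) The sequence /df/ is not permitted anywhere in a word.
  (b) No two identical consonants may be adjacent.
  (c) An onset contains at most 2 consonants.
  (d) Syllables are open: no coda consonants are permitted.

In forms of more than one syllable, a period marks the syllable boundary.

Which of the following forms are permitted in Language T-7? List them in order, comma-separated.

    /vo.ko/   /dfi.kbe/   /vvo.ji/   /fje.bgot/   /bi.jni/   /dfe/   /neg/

/vo.ko/, /bi.jni/

/vo.ko/ — σ1 onset /v/, coda /∅/ ok; σ2 onset /k/, coda /∅/ ok → permitted
/dfi.kbe/ — violates constraint (a): contains banned sequence /df/ → not permitted
/vvo.ji/ — violates constraint (b): adjacent identical consonants /vv/ → not permitted
/fje.bgot/ — violates constraint (d): syllable 2 coda /t/ has 1 consonant (> 0) → not permitted
/bi.jni/ — σ1 onset /b/, coda /∅/ ok; σ2 onset /jn/ (2C), coda /∅/ ok → permitted
/dfe/ — violates constraint (a): contains banned sequence /df/ → not permitted
/neg/ — violates constraint (d): syllable 1 coda /g/ has 1 consonant (> 0) → not permitted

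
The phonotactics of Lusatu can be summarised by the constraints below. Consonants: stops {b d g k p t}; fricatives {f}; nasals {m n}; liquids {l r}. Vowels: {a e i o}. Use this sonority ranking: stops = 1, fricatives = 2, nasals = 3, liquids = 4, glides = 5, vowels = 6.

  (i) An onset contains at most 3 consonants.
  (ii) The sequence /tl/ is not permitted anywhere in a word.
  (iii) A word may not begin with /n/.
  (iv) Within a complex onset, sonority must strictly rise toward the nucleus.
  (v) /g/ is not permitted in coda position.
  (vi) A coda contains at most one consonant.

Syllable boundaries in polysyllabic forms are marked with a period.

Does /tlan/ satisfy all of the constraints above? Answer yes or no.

/tlan/ — violates constraint (ii): contains banned sequence /tl/ → ill-formed

no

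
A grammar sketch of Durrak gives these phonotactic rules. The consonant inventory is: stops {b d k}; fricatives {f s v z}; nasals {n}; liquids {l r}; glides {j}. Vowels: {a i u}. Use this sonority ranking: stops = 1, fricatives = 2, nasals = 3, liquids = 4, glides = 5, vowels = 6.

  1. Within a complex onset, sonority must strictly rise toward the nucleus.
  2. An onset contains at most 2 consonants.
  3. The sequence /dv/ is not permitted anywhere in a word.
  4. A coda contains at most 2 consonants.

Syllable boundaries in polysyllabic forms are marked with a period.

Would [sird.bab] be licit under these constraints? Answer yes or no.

[sird.bab] — σ1 onset /s/, coda /rd/ (2C) ok; σ2 onset /b/, coda /b/ ok → licit

yes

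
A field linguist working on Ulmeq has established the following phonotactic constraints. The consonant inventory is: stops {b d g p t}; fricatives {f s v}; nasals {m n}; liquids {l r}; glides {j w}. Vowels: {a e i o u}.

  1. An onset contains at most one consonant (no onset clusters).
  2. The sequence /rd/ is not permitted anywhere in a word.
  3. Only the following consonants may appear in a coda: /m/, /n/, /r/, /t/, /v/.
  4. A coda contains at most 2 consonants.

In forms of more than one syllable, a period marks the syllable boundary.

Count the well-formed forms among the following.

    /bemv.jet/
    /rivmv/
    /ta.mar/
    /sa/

3

/bemv.jet/ — σ1 onset /b/, coda /mv/ (2C) ok; σ2 onset /j/, coda /t/ ok → well-formed
/rivmv/ — violates constraint 4: syllable 1 coda /vmv/ has 3 consonants (> 2) → ill-formed
/ta.mar/ — σ1 onset /t/, coda /∅/ ok; σ2 onset /m/, coda /r/ ok → well-formed
/sa/ — σ1 onset /s/, coda /∅/ ok → well-formed
Well-formed: /bemv.jet/, /ta.mar/, /sa/ → 3.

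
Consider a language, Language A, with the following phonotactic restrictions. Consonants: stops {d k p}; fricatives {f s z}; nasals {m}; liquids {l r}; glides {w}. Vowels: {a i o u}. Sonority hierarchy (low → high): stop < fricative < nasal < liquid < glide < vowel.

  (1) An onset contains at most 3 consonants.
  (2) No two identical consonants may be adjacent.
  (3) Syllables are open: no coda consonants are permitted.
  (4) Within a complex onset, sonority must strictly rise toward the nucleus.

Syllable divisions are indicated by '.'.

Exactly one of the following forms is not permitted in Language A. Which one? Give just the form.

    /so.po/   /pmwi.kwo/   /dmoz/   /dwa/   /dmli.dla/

/so.po/ — σ1 onset /s/, coda /∅/ ok; σ2 onset /p/, coda /∅/ ok → permitted
/pmwi.kwo/ — σ1 onset /pmw/ (1→3→5 rises), coda /∅/ ok; σ2 onset /kw/ (1→5 rises), coda /∅/ ok → permitted
/dmoz/ — violates constraint 3: syllable 1 coda /z/ has 1 consonant (> 0) → not permitted
/dwa/ — σ1 onset /dw/ (1→5 rises), coda /∅/ ok → permitted
/dmli.dla/ — σ1 onset /dml/ (1→3→4 rises), coda /∅/ ok; σ2 onset /dl/ (1→4 rises), coda /∅/ ok → permitted

/dmoz/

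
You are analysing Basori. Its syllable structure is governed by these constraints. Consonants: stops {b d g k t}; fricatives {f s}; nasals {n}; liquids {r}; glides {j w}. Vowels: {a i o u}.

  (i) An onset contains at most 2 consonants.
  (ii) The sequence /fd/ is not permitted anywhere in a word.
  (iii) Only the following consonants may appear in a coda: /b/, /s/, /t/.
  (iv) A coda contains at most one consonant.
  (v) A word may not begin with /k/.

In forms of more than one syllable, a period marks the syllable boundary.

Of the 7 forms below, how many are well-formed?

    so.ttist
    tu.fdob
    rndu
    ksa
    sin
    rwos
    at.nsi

so.ttist — violates constraint (iv): syllable 2 coda /st/ has 2 consonants (> 1) → ill-formed
tu.fdob — violates constraint (ii): contains banned sequence /fd/ → ill-formed
rndu — violates constraint (i): syllable 1 onset /rnd/ has 3 consonants (> 2) → ill-formed
ksa — violates constraint (v): word begins with /k/ → ill-formed
sin — violates constraint (iii): syllable 1 coda contains /n/, which is not a licensed coda consonant → ill-formed
rwos — σ1 onset /rw/ (2C), coda /s/ ok → well-formed
at.nsi — σ1 onset /∅/, coda /t/ ok; σ2 onset /ns/ (2C), coda /∅/ ok → well-formed
Well-formed: rwos, at.nsi → 2.

2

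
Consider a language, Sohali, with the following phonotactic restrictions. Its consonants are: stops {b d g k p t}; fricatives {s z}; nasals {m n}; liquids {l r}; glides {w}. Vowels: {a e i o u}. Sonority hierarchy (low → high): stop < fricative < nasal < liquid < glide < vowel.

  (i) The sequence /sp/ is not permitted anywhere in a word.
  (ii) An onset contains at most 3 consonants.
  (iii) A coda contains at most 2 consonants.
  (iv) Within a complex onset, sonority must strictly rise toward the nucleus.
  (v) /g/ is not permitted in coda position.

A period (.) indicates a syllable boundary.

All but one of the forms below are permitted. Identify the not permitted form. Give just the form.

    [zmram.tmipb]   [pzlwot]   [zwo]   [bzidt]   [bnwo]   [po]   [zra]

[zmram.tmipb] — σ1 onset /zmr/ (2→3→4 rises), coda /m/ ok; σ2 onset /tm/ (1→3 rises), coda /pb/ (2C) ok → permitted
[pzlwot] — violates constraint (ii): syllable 1 onset /pzlw/ has 4 consonants (> 3) → not permitted
[zwo] — σ1 onset /zw/ (2→5 rises), coda /∅/ ok → permitted
[bzidt] — σ1 onset /bz/ (1→2 rises), coda /dt/ (2C) ok → permitted
[bnwo] — σ1 onset /bnw/ (1→3→5 rises), coda /∅/ ok → permitted
[po] — σ1 onset /p/, coda /∅/ ok → permitted
[zra] — σ1 onset /zr/ (2→4 rises), coda /∅/ ok → permitted

[pzlwot]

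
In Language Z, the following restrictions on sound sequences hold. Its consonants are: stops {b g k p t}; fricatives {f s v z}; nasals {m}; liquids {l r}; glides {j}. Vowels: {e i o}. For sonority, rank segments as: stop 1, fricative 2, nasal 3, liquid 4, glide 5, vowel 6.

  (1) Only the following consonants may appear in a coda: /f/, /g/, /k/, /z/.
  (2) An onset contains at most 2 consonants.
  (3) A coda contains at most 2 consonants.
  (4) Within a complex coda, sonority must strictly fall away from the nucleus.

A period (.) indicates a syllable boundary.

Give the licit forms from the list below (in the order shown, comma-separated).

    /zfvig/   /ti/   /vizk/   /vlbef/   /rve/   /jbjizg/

/ti/, /vizk/, /rve/

/zfvig/ — violates constraint 2: syllable 1 onset /zfv/ has 3 consonants (> 2) → illicit
/ti/ — σ1 onset /t/, coda /∅/ ok → licit
/vizk/ — σ1 onset /v/, coda /zk/ (2→1 falls) ok → licit
/vlbef/ — violates constraint 2: syllable 1 onset /vlb/ has 3 consonants (> 2) → illicit
/rve/ — σ1 onset /rv/ (2C), coda /∅/ ok → licit
/jbjizg/ — violates constraint 2: syllable 1 onset /jbj/ has 3 consonants (> 2) → illicit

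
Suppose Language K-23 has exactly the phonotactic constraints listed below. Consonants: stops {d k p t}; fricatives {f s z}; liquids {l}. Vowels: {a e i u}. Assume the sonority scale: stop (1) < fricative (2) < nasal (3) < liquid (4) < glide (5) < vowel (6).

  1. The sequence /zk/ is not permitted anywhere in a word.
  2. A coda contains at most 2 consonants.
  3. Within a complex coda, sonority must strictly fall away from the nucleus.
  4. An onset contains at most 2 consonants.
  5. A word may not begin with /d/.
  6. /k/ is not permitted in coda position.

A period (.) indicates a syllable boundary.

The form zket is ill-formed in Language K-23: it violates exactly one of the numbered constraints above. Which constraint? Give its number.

1

zket: contains banned sequence /zk/.
This is a violation of constraint 1: "The sequence /zk/ is not permitted anywhere in a word."
The remaining constraints (2, 3, 4, 5, 6) are satisfied.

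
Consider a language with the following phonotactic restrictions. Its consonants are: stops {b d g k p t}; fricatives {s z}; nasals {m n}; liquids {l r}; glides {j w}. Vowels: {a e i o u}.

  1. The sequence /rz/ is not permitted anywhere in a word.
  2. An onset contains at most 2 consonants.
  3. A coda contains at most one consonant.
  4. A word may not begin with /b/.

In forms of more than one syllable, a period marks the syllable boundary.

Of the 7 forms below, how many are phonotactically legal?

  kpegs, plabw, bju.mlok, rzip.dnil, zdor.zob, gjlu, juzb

0

kpegs — violates constraint 3: syllable 1 coda /gs/ has 2 consonants (> 1) → phonotactically illegal
plabw — violates constraint 3: syllable 1 coda /bw/ has 2 consonants (> 1) → phonotactically illegal
bju.mlok — violates constraint 4: word begins with /b/ → phonotactically illegal
rzip.dnil — violates constraint 1: contains banned sequence /rz/ → phonotactically illegal
zdor.zob — violates constraint 1: contains banned sequence /rz/ → phonotactically illegal
gjlu — violates constraint 2: syllable 1 onset /gjl/ has 3 consonants (> 2) → phonotactically illegal
juzb — violates constraint 3: syllable 1 coda /zb/ has 2 consonants (> 1) → phonotactically illegal
No form is phonotactically legal → 0.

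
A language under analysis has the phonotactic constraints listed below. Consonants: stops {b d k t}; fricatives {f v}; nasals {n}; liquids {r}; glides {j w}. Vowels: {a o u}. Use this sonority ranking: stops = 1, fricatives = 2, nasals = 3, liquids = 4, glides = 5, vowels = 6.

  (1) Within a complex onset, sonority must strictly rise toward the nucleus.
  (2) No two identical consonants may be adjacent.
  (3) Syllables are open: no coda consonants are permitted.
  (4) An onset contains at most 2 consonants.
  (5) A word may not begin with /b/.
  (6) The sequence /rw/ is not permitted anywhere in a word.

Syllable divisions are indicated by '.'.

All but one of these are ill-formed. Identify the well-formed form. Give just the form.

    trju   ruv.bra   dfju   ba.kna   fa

trju — violates constraint 4: syllable 1 onset /trj/ has 3 consonants (> 2) → ill-formed
ruv.bra — violates constraint 3: syllable 1 coda /v/ has 1 consonant (> 0) → ill-formed
dfju — violates constraint 4: syllable 1 onset /dfj/ has 3 consonants (> 2) → ill-formed
ba.kna — violates constraint 5: word begins with /b/ → ill-formed
fa — σ1 onset /f/, coda /∅/ ok → well-formed

fa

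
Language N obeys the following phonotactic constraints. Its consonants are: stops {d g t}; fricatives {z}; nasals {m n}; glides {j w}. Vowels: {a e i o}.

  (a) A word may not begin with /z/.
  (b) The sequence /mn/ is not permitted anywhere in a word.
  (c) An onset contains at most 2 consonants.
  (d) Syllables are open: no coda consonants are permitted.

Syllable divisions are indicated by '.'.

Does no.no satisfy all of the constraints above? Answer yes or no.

no.no — σ1 onset /n/, coda /∅/ ok; σ2 onset /n/, coda /∅/ ok → licit

yes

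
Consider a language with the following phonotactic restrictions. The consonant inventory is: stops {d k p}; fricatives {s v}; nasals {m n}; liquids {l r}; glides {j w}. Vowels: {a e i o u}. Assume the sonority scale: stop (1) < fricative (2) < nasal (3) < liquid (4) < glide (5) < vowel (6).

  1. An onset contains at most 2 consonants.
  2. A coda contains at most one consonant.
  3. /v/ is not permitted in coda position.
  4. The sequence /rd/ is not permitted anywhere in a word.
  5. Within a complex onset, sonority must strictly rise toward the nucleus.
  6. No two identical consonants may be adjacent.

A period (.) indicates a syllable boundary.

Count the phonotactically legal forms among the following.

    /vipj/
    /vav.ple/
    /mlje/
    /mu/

/vipj/ — violates constraint 2: syllable 1 coda /pj/ has 2 consonants (> 1) → phonotactically illegal
/vav.ple/ — violates constraint 3: syllable 1 coda contains /v/ → phonotactically illegal
/mlje/ — violates constraint 1: syllable 1 onset /mlj/ has 3 consonants (> 2) → phonotactically illegal
/mu/ — σ1 onset /m/, coda /∅/ ok → phonotactically legal
Phonotactically legal: /mu/ → 1.

1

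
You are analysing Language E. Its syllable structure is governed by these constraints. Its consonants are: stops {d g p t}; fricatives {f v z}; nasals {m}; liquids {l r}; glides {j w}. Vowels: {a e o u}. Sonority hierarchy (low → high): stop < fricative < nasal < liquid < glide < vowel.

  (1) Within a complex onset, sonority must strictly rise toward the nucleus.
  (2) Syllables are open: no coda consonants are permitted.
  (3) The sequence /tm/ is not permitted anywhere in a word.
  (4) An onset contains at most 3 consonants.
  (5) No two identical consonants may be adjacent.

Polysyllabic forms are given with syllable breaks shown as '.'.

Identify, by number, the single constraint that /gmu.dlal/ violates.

2

/gmu.dlal/: syllable 2 coda /l/ has 1 consonant (> 0).
This is a violation of constraint 2: "Syllables are open: no coda consonants are permitted."
The remaining constraints (1, 3, 4, 5) are satisfied.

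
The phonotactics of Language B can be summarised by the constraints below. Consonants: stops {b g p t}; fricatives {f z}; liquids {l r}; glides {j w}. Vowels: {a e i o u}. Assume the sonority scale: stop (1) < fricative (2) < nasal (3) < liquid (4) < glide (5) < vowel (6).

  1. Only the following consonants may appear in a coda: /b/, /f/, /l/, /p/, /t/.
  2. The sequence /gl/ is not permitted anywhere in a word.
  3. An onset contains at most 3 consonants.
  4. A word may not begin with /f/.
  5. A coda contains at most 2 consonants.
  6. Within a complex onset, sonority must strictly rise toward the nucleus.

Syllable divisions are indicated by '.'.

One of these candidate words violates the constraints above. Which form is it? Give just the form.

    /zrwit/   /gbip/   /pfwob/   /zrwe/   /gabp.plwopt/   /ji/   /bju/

/zrwit/ — σ1 onset /zrw/ (2→4→5 rises), coda /t/ ok → permitted
/gbip/ — violates constraint 6: syllable 1 onset /gb/: /g/ (stop, 1) → /b/ (stop, 1) does not rise → not permitted
/pfwob/ — σ1 onset /pfw/ (1→2→5 rises), coda /b/ ok → permitted
/zrwe/ — σ1 onset /zrw/ (2→4→5 rises), coda /∅/ ok → permitted
/gabp.plwopt/ — σ1 onset /g/, coda /bp/ (2C) ok; σ2 onset /plw/ (1→4→5 rises), coda /pt/ (2C) ok → permitted
/ji/ — σ1 onset /j/, coda /∅/ ok → permitted
/bju/ — σ1 onset /bj/ (1→5 rises), coda /∅/ ok → permitted

/gbip/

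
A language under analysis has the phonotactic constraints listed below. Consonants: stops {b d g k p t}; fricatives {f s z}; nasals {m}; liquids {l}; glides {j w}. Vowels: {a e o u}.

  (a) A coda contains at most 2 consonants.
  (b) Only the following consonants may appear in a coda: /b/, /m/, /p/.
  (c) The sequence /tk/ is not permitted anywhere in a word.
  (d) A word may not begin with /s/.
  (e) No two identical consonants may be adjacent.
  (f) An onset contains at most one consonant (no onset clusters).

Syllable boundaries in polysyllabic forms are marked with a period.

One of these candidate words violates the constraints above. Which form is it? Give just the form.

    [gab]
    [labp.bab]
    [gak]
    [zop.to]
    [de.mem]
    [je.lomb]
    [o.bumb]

[gab] — σ1 onset /g/, coda /b/ ok → permitted
[labp.bab] — σ1 onset /l/, coda /bp/ (2C) ok; σ2 onset /b/, coda /b/ ok → permitted
[gak] — violates constraint (b): syllable 1 coda contains /k/, which is not a licensed coda consonant → not permitted
[zop.to] — σ1 onset /z/, coda /p/ ok; σ2 onset /t/, coda /∅/ ok → permitted
[de.mem] — σ1 onset /d/, coda /∅/ ok; σ2 onset /m/, coda /m/ ok → permitted
[je.lomb] — σ1 onset /j/, coda /∅/ ok; σ2 onset /l/, coda /mb/ (2C) ok → permitted
[o.bumb] — σ1 onset /∅/, coda /∅/ ok; σ2 onset /b/, coda /mb/ (2C) ok → permitted

[gak]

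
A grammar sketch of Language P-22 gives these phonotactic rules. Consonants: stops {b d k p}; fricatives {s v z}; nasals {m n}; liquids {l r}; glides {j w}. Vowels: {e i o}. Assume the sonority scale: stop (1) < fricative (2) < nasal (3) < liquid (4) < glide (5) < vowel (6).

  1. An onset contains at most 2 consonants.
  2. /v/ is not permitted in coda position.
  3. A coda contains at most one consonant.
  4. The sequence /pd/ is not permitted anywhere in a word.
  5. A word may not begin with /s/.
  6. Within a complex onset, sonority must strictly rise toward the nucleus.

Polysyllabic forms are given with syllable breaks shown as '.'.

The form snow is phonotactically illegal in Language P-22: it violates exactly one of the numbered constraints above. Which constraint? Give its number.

5

snow: word begins with /s/.
This is a violation of constraint 5: "A word may not begin with /s/."
The remaining constraints (1, 2, 3, 4, 6) are satisfied.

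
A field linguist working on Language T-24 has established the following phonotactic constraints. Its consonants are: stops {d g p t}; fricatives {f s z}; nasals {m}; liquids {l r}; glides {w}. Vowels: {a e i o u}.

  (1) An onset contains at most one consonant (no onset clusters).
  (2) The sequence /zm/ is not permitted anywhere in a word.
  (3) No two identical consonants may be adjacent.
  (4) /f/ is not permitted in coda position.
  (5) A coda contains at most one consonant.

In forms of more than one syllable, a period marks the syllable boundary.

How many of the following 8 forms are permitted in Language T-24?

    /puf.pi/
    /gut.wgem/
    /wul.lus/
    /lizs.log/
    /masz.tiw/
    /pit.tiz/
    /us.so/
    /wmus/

/puf.pi/ — violates constraint 4: syllable 1 coda contains /f/ → not permitted
/gut.wgem/ — violates constraint 1: syllable 2 onset /wg/ has 2 consonants (> 1) → not permitted
/wul.lus/ — violates constraint 3: adjacent identical consonants /ll/ → not permitted
/lizs.log/ — violates constraint 5: syllable 1 coda /zs/ has 2 consonants (> 1) → not permitted
/masz.tiw/ — violates constraint 5: syllable 1 coda /sz/ has 2 consonants (> 1) → not permitted
/pit.tiz/ — violates constraint 3: adjacent identical consonants /tt/ → not permitted
/us.so/ — violates constraint 3: adjacent identical consonants /ss/ → not permitted
/wmus/ — violates constraint 1: syllable 1 onset /wm/ has 2 consonants (> 1) → not permitted
No form is permitted → 0.

0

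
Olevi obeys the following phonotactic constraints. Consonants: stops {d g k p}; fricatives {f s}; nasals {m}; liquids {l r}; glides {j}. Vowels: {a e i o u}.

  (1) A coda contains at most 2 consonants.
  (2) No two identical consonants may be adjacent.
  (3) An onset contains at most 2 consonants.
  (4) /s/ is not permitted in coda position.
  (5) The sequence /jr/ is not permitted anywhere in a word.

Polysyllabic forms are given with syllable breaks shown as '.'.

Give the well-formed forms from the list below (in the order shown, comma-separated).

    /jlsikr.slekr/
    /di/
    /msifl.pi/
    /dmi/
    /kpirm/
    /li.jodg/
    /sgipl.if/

/di/, /msifl.pi/, /dmi/, /kpirm/, /li.jodg/, /sgipl.if/

/jlsikr.slekr/ — violates constraint 3: syllable 1 onset /jls/ has 3 consonants (> 2) → ill-formed
/di/ — σ1 onset /d/, coda /∅/ ok → well-formed
/msifl.pi/ — σ1 onset /ms/ (2C), coda /fl/ (2C) ok; σ2 onset /p/, coda /∅/ ok → well-formed
/dmi/ — σ1 onset /dm/ (2C), coda /∅/ ok → well-formed
/kpirm/ — σ1 onset /kp/ (2C), coda /rm/ (2C) ok → well-formed
/li.jodg/ — σ1 onset /l/, coda /∅/ ok; σ2 onset /j/, coda /dg/ (2C) ok → well-formed
/sgipl.if/ — σ1 onset /sg/ (2C), coda /pl/ (2C) ok; σ2 onset /∅/, coda /f/ ok → well-formed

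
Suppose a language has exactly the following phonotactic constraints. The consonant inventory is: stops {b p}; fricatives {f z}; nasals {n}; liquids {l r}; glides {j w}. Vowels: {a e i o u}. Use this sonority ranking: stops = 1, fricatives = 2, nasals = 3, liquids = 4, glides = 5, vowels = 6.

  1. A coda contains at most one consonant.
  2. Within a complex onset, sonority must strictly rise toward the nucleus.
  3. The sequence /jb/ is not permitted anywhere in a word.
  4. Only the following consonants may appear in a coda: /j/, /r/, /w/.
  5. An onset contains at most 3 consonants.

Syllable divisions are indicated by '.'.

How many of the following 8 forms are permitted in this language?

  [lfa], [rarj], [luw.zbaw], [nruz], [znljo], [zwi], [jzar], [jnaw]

[lfa] — violates constraint 2: syllable 1 onset /lf/: /l/ (liquid, 4) → /f/ (fricative, 2) does not rise → not permitted
[rarj] — violates constraint 1: syllable 1 coda /rj/ has 2 consonants (> 1) → not permitted
[luw.zbaw] — violates constraint 2: syllable 2 onset /zb/: /z/ (fricative, 2) → /b/ (stop, 1) does not rise → not permitted
[nruz] — violates constraint 4: syllable 1 coda contains /z/, which is not a licensed coda consonant → not permitted
[znljo] — violates constraint 5: syllable 1 onset /znlj/ has 4 consonants (> 3) → not permitted
[zwi] — σ1 onset /zw/ (2→5 rises), coda /∅/ ok → permitted
[jzar] — violates constraint 2: syllable 1 onset /jz/: /j/ (glide, 5) → /z/ (fricative, 2) does not rise → not permitted
[jnaw] — violates constraint 2: syllable 1 onset /jn/: /j/ (glide, 5) → /n/ (nasal, 3) does not rise → not permitted
Permitted: [zwi] → 1.

1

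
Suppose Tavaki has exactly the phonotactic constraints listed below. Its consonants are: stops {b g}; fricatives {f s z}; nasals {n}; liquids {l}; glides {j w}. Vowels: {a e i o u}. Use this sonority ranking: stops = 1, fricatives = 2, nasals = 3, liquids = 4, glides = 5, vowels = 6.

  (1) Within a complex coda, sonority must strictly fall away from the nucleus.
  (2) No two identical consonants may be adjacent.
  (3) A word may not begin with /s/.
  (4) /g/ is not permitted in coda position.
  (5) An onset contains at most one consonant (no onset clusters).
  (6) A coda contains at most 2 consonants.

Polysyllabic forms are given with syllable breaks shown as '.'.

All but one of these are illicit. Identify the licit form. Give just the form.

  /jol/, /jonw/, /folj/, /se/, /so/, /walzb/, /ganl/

/jol/ — σ1 onset /j/, coda /l/ ok → licit
/jonw/ — violates constraint 1: syllable 1 coda /nw/: /n/ (nasal, 3) → /w/ (glide, 5) does not fall → illicit
/folj/ — violates constraint 1: syllable 1 coda /lj/: /l/ (liquid, 4) → /j/ (glide, 5) does not fall → illicit
/se/ — violates constraint 3: word begins with /s/ → illicit
/so/ — violates constraint 3: word begins with /s/ → illicit
/walzb/ — violates constraint 6: syllable 1 coda /lzb/ has 3 consonants (> 2) → illicit
/ganl/ — violates constraint 1: syllable 1 coda /nl/: /n/ (nasal, 3) → /l/ (liquid, 4) does not fall → illicit

/jol/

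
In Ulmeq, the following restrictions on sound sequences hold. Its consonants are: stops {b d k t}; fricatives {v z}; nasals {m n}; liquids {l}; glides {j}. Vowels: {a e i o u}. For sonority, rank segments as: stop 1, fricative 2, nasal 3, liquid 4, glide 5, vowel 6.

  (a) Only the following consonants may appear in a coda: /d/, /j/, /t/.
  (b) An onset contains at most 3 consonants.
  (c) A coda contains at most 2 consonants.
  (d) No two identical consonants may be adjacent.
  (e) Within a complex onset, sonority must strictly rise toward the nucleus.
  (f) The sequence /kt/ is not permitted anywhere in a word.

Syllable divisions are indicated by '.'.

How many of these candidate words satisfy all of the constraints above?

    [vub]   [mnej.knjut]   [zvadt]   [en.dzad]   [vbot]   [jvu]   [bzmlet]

0

[vub] — violates constraint (a): syllable 1 coda contains /b/, which is not a licensed coda consonant → not permitted
[mnej.knjut] — violates constraint (e): syllable 1 onset /mn/: /m/ (nasal, 3) → /n/ (nasal, 3) does not rise → not permitted
[zvadt] — violates constraint (e): syllable 1 onset /zv/: /z/ (fricative, 2) → /v/ (fricative, 2) does not rise → not permitted
[en.dzad] — violates constraint (a): syllable 1 coda contains /n/, which is not a licensed coda consonant → not permitted
[vbot] — violates constraint (e): syllable 1 onset /vb/: /v/ (fricative, 2) → /b/ (stop, 1) does not rise → not permitted
[jvu] — violates constraint (e): syllable 1 onset /jv/: /j/ (glide, 5) → /v/ (fricative, 2) does not rise → not permitted
[bzmlet] — violates constraint (b): syllable 1 onset /bzml/ has 4 consonants (> 3) → not permitted
No form is permitted → 0.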